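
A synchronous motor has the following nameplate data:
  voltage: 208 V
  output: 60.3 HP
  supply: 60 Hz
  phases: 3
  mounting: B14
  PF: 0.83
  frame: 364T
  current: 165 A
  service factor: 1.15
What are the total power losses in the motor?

4.35 kW

P_in = √3·V·I·cosφ = 1.732×208×165×0.83 = 49337 W
P_out = 60.3×746 = 44984 W
Losses = P_in − P_out = 49337 − 44984 = 4353 W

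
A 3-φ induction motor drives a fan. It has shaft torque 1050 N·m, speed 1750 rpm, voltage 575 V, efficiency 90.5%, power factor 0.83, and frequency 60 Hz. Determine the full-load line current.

257 A

ω = 2π×1750/60 = 183.3 rad/s; P_out = τω = 1050 × 183.3 = 192465 W
P_in = P_out / η = 192465 / 0.905 = 212669 W
I_L = P_in / (√3·V_L·cosφ) = 212669 / (1.732 × 575 × 0.83) = 257 A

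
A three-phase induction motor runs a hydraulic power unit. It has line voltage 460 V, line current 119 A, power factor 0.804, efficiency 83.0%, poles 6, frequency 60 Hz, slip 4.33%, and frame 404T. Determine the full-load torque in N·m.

P_in = √3·V·I·cosφ = 1.732 × 460 × 119 × 0.804 = 76227 W
P_out = η·P_in = 0.83 × 76227 = 63268 W
n_s = 120×60/6 = 1200 rpm; n = 1200×(1−0.0433) = 1148 rpm
ω = 2π×1148/60 = 120.2 rad/s
τ = P_out/ω = 63268/120.2 = 526 N·m

526 N·m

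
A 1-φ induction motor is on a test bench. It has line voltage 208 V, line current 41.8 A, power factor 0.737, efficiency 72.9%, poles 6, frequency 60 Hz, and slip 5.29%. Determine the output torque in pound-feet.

28.9 lb·ft

P_in = V·I·cosφ = 208 × 41.8 × 0.737 = 6408 W
P_out = η·P_in = 0.729 × 6408 = 4671 W
n_s = 120×60/6 = 1200 rpm; n = 1200×(1−0.0529) = 1137 rpm
ω = 2π×1137/60 = 119.1 rad/s
τ = P_out/ω = 4671/119.1 = 39.22 N·m
In lb·ft: 39.22/1.356 = 28.9 lb·ft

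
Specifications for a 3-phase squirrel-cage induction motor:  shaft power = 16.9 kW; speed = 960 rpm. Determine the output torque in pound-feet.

124 lb·ft

ω = 2π × 960/60 = 100.5 rad/s
τ = P/ω = 16900/100.5 = 168.2 N·m
In lb·ft: 168.2/1.356 = 124 lb·ft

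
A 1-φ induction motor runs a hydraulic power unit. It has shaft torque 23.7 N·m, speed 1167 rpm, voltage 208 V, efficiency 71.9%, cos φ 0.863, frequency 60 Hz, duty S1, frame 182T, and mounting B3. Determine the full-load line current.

22.4 A

ω = 2π×1167/60 = 122.2 rad/s; P_out = τω = 23.7 × 122.2 = 2896 W
P_in = P_out / η = 2896 / 0.719 = 4028 W
I = P_in / (V·cosφ) = 4028 / (208 × 0.863) = 22.4 A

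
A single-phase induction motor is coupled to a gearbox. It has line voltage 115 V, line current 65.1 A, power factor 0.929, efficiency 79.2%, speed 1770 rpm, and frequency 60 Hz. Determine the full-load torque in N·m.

P_in = V·I·cosφ = 115 × 65.1 × 0.929 = 6955 W
P_out = η·P_in = 0.792 × 6955 = 5508 W
n = 1770 rpm
ω = 2π×1770/60 = 185.4 rad/s
τ = P_out/ω = 5508/185.4 = 29.7 N·m

29.7 N·m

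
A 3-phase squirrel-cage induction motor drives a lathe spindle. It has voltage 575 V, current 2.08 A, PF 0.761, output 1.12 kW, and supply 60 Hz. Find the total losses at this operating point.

456 W

P_in = √3·V·I·cosφ = 1.732×575×2.08×0.761 = 1576 W
P_out = 1120 W
Losses = P_in − P_out = 1576 − 1120 = 456 W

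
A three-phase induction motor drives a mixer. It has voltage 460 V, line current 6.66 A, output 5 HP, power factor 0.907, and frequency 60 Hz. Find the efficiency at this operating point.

P_out = 5 × 746 = 3730 W
P_in = √3·V_L·I_L·cosφ = 1.732 × 460 × 6.66 × 0.907 = 4813 W
η = P_out / P_in = 3730 / 4813 = 0.775 = 77.5%

77.5 %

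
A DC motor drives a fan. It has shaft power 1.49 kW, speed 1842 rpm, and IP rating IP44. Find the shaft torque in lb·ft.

ω = 2π × 1842/60 = 192.9 rad/s
τ = P/ω = 1490/192.9 = 7.724 N·m
In lb·ft: 7.724/1.356 = 5.7 lb·ft

5.7 lb·ft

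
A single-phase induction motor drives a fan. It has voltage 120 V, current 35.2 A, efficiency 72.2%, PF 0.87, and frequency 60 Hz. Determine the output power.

2.65 kW

P_in = V·I·cosφ = 120 × 35.2 × 0.87 = 3675 W
P_out = η·P_in = 0.722 × 3675 = 2653 W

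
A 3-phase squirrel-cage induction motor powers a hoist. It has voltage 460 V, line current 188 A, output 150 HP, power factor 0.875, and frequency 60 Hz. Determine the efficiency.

P_out = 150 × 746 = 111900 W
P_in = √3·V_L·I_L·cosφ = 1.732 × 460 × 188 × 0.875 = 131060 W
η = P_out / P_in = 111900 / 131060 = 0.854 = 85.4%

85.4 %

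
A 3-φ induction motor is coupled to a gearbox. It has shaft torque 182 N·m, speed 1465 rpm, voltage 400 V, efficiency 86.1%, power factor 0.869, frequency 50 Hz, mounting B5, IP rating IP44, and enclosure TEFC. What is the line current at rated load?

53.9 A

ω = 2π×1465/60 = 153.4 rad/s; P_out = τω = 182 × 153.4 = 27919 W
P_in = P_out / η = 27919 / 0.861 = 32426 W
I_L = P_in / (√3·V_L·cosφ) = 32426 / (1.732 × 400 × 0.869) = 53.9 A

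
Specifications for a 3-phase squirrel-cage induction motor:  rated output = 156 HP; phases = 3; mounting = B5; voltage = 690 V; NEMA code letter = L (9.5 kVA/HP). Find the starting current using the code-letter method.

1240 A

S_LR = 9.5 × 156 = 1482 kVA
I_LR = S_LR/(√3·V_L) = 1482000/(1.732×690) = 1240 A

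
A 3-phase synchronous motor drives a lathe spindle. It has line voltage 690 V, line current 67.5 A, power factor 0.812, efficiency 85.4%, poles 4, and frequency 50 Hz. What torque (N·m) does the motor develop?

P_in = √3·V·I·cosφ = 1.732 × 690 × 67.5 × 0.812 = 65502 W
P_out = η·P_in = 0.854 × 65502 = 55939 W
n = n_s = 120×50/4 = 1500 rpm (synchronous)
ω = 2π×1500/60 = 157.1 rad/s
τ = P_out/ω = 55939/157.1 = 356 N·m

356 N·m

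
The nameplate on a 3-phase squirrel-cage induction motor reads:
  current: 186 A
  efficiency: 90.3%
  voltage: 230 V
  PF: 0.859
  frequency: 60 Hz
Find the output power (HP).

77 HP

P_in = √3·V·I·cosφ = 1.732 × 230 × 186 × 0.859 = 63648 W
P_out = η·P_in = 0.903 × 63648 = 57474 W
= 57474/746 = 77 HP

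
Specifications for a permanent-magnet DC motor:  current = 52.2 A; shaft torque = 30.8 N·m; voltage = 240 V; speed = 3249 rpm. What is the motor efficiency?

83.6 %

ω = 2π × 3249/60 = 340.2 rad/s; P_out = τω = 30.8 × 340.2 = 10478 W
P_in = V·I = 240 × 52.2 = 12528 W
η = P_out / P_in = 10478 / 12528 = 0.836 = 83.6%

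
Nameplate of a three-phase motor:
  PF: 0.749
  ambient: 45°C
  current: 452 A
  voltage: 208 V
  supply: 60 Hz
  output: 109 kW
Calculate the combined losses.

13000 W

P_in = √3·V·I·cosφ = 1.732×208×452×0.749 = 121964 W
P_out = 109000 W
Losses = P_in − P_out = 121964 − 109000 = 12964 W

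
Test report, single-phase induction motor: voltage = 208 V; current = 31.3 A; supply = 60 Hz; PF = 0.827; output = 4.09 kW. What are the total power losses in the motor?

1290 W

P_in = V·I·cosφ = 208×31.3×0.827 = 5384 W
P_out = 4090 W
Losses = P_in − P_out = 5384 − 4090 = 1294 W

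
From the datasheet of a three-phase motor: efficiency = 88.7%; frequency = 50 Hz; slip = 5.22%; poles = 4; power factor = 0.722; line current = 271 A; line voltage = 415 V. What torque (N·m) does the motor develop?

838 N·m

P_in = √3·V·I·cosφ = 1.732 × 415 × 271 × 0.722 = 140638 W
P_out = η·P_in = 0.887 × 140638 = 124746 W
n_s = 120×50/4 = 1500 rpm; n = 1500×(1−0.0522) = 1422 rpm
ω = 2π×1422/60 = 148.9 rad/s
τ = P_out/ω = 124746/148.9 = 838 N·m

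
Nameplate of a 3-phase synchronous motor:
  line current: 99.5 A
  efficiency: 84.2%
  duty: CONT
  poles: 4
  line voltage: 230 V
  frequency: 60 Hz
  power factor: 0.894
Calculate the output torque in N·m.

158 N·m

P_in = √3·V·I·cosφ = 1.732 × 230 × 99.5 × 0.894 = 35435 W
P_out = η·P_in = 0.842 × 35435 = 29836 W
n = n_s = 120×60/4 = 1800 rpm (synchronous)
ω = 2π×1800/60 = 188.5 rad/s
τ = P_out/ω = 29836/188.5 = 158 N·m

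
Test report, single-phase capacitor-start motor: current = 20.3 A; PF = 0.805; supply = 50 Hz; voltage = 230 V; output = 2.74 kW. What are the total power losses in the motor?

P_in = V·I·cosφ = 230×20.3×0.805 = 3759 W
P_out = 2740 W
Losses = P_in − P_out = 3759 − 2740 = 1019 W

1.02 kW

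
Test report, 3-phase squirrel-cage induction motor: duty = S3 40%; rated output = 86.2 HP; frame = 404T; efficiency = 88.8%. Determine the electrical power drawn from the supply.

72.4 kW

P_out = 86.2 × 746 = 64305 W
P_in = P_out/η = 64305/0.888 = 72416 W = 72.4 kW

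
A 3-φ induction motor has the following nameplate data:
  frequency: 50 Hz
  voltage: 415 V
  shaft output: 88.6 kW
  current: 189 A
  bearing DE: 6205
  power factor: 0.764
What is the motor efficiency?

85.4 %

P_out = 88.6 kW = 88600 W
P_in = √3·V_L·I_L·cosφ = 1.732 × 415 × 189 × 0.764 = 103789 W
η = P_out / P_in = 88600 / 103789 = 0.854 = 85.4%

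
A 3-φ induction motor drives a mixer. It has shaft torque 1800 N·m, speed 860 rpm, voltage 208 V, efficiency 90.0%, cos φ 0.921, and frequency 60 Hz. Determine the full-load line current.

543 A

ω = 2π×860/60 = 90.06 rad/s; P_out = τω = 1800 × 90.06 = 162108 W
P_in = P_out / η = 162108 / 0.900 = 180120 W
I_L = P_in / (√3·V_L·cosφ) = 180120 / (1.732 × 208 × 0.921) = 543 A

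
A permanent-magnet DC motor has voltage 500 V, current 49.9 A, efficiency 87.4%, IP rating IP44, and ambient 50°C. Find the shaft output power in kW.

P_in = V·I = 500 × 49.9 = 24950 W
P_out = η·P_in = 0.874 × 24950 = 21806 W

21.8 kW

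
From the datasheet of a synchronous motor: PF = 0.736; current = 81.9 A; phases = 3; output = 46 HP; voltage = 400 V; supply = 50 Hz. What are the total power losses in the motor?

P_in = √3·V·I·cosφ = 1.732×400×81.9×0.736 = 41761 W
P_out = 46×746 = 34316 W
Losses = P_in − P_out = 41761 − 34316 = 7445 W

7450 W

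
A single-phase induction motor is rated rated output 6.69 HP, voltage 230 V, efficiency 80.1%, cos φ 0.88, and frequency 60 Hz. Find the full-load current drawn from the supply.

P_out = 6.69 × 746 = 4991 W
P_in = P_out / η = 4991 / 0.801 = 6231 W
I = P_in / (V·cosφ) = 6231 / (230 × 0.88) = 30.8 A

30.8 A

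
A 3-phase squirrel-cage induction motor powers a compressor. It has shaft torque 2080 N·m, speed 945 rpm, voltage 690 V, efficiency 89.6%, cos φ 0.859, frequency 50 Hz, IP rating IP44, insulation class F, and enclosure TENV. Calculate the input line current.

ω = 2π×945/60 = 98.96 rad/s; P_out = τω = 2080 × 98.96 = 205837 W
P_in = P_out / η = 205837 / 0.896 = 229729 W
I_L = P_in / (√3·V_L·cosφ) = 229729 / (1.732 × 690 × 0.859) = 224 A

224 A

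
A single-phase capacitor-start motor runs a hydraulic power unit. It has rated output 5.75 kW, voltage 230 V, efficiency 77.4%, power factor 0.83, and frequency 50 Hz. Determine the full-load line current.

38.9 A

P_out = 5.75 kW = 5750 W
P_in = P_out / η = 5750 / 0.774 = 7429 W
I = P_in / (V·cosφ) = 7429 / (230 × 0.83) = 38.9 A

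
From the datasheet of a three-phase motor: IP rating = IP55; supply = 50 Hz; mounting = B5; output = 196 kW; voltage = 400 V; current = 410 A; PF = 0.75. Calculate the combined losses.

P_in = √3·V·I·cosφ = 1.732×400×410×0.75 = 213036 W
P_out = 196000 W
Losses = P_in − P_out = 213036 − 196000 = 17036 W

17 kW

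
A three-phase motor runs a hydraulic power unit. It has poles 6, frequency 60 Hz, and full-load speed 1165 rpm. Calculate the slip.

2.9 %

n_s = 120f/p = 120×60/6 = 1200 rpm
s = (n_s − n)/n_s = (1200 − 1165)/1200 = 0.0292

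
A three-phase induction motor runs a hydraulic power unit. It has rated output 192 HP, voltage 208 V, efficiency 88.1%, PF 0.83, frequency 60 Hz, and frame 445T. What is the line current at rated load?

544 A

P_out = 192 × 746 = 143232 W
P_in = P_out / η = 143232 / 0.881 = 162579 W
I_L = P_in / (√3·V_L·cosφ) = 162579 / (1.732 × 208 × 0.83) = 544 A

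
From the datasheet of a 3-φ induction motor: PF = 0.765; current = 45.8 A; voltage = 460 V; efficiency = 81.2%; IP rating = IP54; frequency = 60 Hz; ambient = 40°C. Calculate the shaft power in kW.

P_in = √3·V·I·cosφ = 1.732 × 460 × 45.8 × 0.765 = 27915 W
P_out = η·P_in = 0.812 × 27915 = 22667 W

22.7 kW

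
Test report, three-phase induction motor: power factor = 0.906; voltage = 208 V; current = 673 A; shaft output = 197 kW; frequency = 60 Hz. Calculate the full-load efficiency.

89.7 %

P_out = 197 kW = 197000 W
P_in = √3·V_L·I_L·cosφ = 1.732 × 208 × 673 × 0.906 = 219662 W
η = P_out / P_in = 197000 / 219662 = 0.897 = 89.7%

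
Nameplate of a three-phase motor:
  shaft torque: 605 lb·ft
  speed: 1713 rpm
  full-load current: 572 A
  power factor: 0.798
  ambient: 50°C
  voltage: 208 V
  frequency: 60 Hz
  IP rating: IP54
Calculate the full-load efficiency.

τ = 605 lb·ft × 1.356 = 820.4 N·m
ω = 2π × 1713/60 = 179.4 rad/s; P_out = τω = 820.4 × 179.4 = 147180 W
P_in = √3·V_L·I_L·cosφ = 1.732 × 208 × 572 × 0.798 = 164441 W
η = P_out / P_in = 147180 / 164441 = 0.895 = 89.5%

89.5 %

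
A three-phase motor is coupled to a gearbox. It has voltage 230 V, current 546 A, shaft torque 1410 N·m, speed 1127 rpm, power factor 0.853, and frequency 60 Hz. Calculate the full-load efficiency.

ω = 2π × 1127/60 = 118 rad/s; P_out = τω = 1410 × 118 = 166380 W
P_in = √3·V_L·I_L·cosφ = 1.732 × 230 × 546 × 0.853 = 185531 W
η = P_out / P_in = 166380 / 185531 = 0.897 = 89.7%

89.7 %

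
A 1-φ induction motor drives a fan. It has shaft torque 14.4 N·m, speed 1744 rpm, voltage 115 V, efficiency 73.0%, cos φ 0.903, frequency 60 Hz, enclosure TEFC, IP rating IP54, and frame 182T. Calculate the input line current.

ω = 2π×1744/60 = 182.6 rad/s; P_out = τω = 14.4 × 182.6 = 2629 W
P_in = P_out / η = 2629 / 0.730 = 3601 W
I = P_in / (V·cosφ) = 3601 / (115 × 0.903) = 34.7 A

34.7 A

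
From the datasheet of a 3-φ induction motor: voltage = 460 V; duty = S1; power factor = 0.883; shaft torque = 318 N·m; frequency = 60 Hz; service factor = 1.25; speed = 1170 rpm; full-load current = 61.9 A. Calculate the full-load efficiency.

ω = 2π × 1170/60 = 122.5 rad/s; P_out = τω = 318 × 122.5 = 38955 W
P_in = √3·V_L·I_L·cosφ = 1.732 × 460 × 61.9 × 0.883 = 43547 W
η = P_out / P_in = 38955 / 43547 = 0.895 = 89.5%

89.5 %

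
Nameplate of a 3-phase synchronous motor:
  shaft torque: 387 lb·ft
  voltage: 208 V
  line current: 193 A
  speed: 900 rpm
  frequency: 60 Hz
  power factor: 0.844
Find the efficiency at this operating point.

84.3 %

τ = 387 lb·ft × 1.356 = 524.8 N·m
ω = 2π × 900/60 = 94.25 rad/s; P_out = τω = 524.8 × 94.25 = 49462 W
P_in = √3·V_L·I_L·cosφ = 1.732 × 208 × 193 × 0.844 = 58683 W
η = P_out / P_in = 49462 / 58683 = 0.843 = 84.3%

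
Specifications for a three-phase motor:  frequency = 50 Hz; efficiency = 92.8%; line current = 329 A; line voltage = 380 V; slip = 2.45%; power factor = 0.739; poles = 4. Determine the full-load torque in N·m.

969 N·m

P_in = √3·V·I·cosφ = 1.732 × 380 × 329 × 0.739 = 160019 W
P_out = η·P_in = 0.928 × 160019 = 148498 W
n_s = 120×50/4 = 1500 rpm; n = 1500×(1−0.0245) = 1463 rpm
ω = 2π×1463/60 = 153.2 rad/s
τ = P_out/ω = 148498/153.2 = 969 N·m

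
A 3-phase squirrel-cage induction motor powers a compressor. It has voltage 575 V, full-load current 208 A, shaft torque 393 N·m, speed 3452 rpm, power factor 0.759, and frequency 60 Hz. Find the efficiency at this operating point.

90.4 %

ω = 2π × 3452/60 = 361.5 rad/s; P_out = τω = 393 × 361.5 = 142070 W
P_in = √3·V_L·I_L·cosφ = 1.732 × 575 × 208 × 0.759 = 157225 W
η = P_out / P_in = 142070 / 157225 = 0.904 = 90.4%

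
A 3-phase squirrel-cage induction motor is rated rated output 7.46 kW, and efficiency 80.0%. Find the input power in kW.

9.33 kW

P_out = 7460 W
P_in = P_out/η = 7460/0.8 = 9325 W = 9.33 kW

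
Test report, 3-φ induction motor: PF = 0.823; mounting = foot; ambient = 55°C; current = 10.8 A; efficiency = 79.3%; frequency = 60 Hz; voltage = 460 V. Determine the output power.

P_in = √3·V·I·cosφ = 1.732 × 460 × 10.8 × 0.823 = 7082 W
P_out = η·P_in = 0.793 × 7082 = 5616 W

5.62 kW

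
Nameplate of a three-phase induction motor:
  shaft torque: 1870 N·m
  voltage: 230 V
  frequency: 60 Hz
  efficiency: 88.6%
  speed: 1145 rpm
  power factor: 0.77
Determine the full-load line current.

825 A

ω = 2π×1145/60 = 119.9 rad/s; P_out = τω = 1870 × 119.9 = 224213 W
P_in = P_out / η = 224213 / 0.886 = 253062 W
I_L = P_in / (√3·V_L·cosφ) = 253062 / (1.732 × 230 × 0.77) = 825 A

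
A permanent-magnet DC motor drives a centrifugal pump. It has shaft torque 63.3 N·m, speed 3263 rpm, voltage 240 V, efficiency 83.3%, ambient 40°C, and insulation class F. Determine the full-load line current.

108 A

ω = 2π×3263/60 = 341.7 rad/s; P_out = τω = 63.3 × 341.7 = 21630 W
P_in = P_out / η = 21630 / 0.833 = 25966 W
I = P_in / V = 25966 / 240 = 108 A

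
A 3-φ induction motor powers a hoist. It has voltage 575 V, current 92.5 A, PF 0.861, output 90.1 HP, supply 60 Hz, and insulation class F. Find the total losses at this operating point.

12100 W

P_in = √3·V·I·cosφ = 1.732×575×92.5×0.861 = 79316 W
P_out = 90.1×746 = 67215 W
Losses = P_in − P_out = 79316 − 67215 = 12101 W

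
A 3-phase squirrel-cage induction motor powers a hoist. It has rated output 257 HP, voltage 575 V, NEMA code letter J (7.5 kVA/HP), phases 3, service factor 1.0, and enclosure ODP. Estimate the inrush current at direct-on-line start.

1940 A

S_LR = 7.5 × 257 = 1927.5 kVA
I_LR = S_LR/(√3·V_L) = 1927500/(1.732×575) = 1940 A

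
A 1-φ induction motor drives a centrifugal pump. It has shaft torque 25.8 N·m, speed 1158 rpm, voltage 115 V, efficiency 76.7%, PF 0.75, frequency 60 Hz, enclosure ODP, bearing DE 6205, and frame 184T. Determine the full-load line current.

47.3 A

ω = 2π×1158/60 = 121.3 rad/s; P_out = τω = 25.8 × 121.3 = 3130 W
P_in = P_out / η = 3130 / 0.767 = 4081 W
I = P_in / (V·cosφ) = 4081 / (115 × 0.75) = 47.3 A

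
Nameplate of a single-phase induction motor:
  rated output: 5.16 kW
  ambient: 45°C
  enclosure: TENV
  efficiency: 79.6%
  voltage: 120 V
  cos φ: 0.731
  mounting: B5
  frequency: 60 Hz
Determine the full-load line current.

73.9 A

P_out = 5.16 kW = 5160 W
P_in = P_out / η = 5160 / 0.796 = 6482 W
I = P_in / (V·cosφ) = 6482 / (120 × 0.731) = 73.9 A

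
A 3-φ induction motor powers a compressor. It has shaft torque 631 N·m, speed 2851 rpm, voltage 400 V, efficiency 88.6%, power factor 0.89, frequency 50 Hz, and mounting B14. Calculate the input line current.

345 A

ω = 2π×2851/60 = 298.6 rad/s; P_out = τω = 631 × 298.6 = 188417 W
P_in = P_out / η = 188417 / 0.886 = 212660 W
I_L = P_in / (√3·V_L·cosφ) = 212660 / (1.732 × 400 × 0.89) = 345 A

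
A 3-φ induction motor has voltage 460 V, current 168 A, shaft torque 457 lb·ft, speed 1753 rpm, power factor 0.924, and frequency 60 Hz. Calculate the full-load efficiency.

τ = 457 lb·ft × 1.356 = 619.7 N·m
ω = 2π × 1753/60 = 183.6 rad/s; P_out = τω = 619.7 × 183.6 = 113777 W
P_in = √3·V_L·I_L·cosφ = 1.732 × 460 × 168 × 0.924 = 123676 W
η = P_out / P_in = 113777 / 123676 = 0.920 = 92.0%

92.0 %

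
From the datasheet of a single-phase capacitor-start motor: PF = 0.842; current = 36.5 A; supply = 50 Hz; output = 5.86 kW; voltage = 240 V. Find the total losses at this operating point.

1520 W

P_in = V·I·cosφ = 240×36.5×0.842 = 7376 W
P_out = 5860 W
Losses = P_in − P_out = 7376 − 5860 = 1516 W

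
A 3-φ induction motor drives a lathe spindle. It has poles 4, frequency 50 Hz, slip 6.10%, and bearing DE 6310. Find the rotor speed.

n_s = 120f/p = 120×50/4 = 1500 rpm
n = n_s(1 − s) = 1500 × (1 − 0.061) = 1408 rpm

1408 rpm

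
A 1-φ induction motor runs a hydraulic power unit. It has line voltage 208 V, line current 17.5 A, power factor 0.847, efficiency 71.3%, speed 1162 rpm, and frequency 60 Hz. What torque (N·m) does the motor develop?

18.1 N·m

P_in = V·I·cosφ = 208 × 17.5 × 0.847 = 3083 W
P_out = η·P_in = 0.713 × 3083 = 2198 W
n = 1162 rpm
ω = 2π×1162/60 = 121.7 rad/s
τ = P_out/ω = 2198/121.7 = 18.1 N·m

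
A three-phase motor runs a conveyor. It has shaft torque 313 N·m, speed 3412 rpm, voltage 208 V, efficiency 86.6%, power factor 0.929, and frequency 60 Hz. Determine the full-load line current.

ω = 2π×3412/60 = 357.3 rad/s; P_out = τω = 313 × 357.3 = 111835 W
P_in = P_out / η = 111835 / 0.866 = 129140 W
I_L = P_in / (√3·V_L·cosφ) = 129140 / (1.732 × 208 × 0.929) = 386 A

386 A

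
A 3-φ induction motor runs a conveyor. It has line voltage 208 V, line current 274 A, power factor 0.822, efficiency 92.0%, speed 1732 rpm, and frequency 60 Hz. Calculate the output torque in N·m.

412 N·m

P_in = √3·V·I·cosφ = 1.732 × 208 × 274 × 0.822 = 81140 W
P_out = η·P_in = 0.92 × 81140 = 74649 W
n = 1732 rpm
ω = 2π×1732/60 = 181.4 rad/s
τ = P_out/ω = 74649/181.4 = 412 N·m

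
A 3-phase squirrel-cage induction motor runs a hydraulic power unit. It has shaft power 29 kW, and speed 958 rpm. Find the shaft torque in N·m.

289 N·m

ω = 2π × 958/60 = 100.3 rad/s
τ = P/ω = 29000/100.3 = 289 N·m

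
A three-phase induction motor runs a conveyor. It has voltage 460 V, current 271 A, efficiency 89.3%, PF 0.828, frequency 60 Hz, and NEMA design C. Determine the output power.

P_in = √3·V·I·cosφ = 1.732 × 460 × 271 × 0.828 = 178774 W
P_out = η·P_in = 0.893 × 178774 = 159645 W

160 kW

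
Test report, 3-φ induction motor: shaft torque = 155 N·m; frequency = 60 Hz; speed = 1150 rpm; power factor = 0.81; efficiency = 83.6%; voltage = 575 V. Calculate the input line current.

ω = 2π×1150/60 = 120.4 rad/s; P_out = τω = 155 × 120.4 = 18662 W
P_in = P_out / η = 18662 / 0.836 = 22323 W
I_L = P_in / (√3·V_L·cosφ) = 22323 / (1.732 × 575 × 0.81) = 27.7 A

27.7 A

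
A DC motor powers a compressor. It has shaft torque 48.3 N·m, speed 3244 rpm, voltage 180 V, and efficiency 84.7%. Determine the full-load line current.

108 A

ω = 2π×3244/60 = 339.7 rad/s; P_out = τω = 48.3 × 339.7 = 16408 W
P_in = P_out / η = 16408 / 0.847 = 19372 W
I = P_in / V = 19372 / 180 = 108 A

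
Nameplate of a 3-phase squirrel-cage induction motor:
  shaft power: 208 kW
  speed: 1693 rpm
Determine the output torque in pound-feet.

865 lb·ft

ω = 2π × 1693/60 = 177.3 rad/s
τ = P/ω = 208000/177.3 = 1173 N·m
In lb·ft: 1173/1.356 = 865 lb·ft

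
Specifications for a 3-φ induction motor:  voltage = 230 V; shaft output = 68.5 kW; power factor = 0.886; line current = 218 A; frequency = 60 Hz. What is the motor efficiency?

P_out = 68.5 kW = 68500 W
P_in = √3·V_L·I_L·cosφ = 1.732 × 230 × 218 × 0.886 = 76942 W
η = P_out / P_in = 68500 / 76942 = 0.890 = 89.0%

89.0 %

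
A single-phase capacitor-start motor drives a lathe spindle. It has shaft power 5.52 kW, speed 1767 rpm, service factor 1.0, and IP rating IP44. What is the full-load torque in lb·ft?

ω = 2π × 1767/60 = 185 rad/s
τ = P/ω = 5520/185 = 29.84 N·m
In lb·ft: 29.84/1.356 = 22 lb·ft

22 lb·ft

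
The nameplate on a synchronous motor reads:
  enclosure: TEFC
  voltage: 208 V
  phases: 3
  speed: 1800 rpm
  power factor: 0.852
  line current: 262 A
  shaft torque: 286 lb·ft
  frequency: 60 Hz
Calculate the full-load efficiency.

τ = 286 lb·ft × 1.356 = 387.8 N·m
ω = 2π × 1800/60 = 188.5 rad/s; P_out = τω = 387.8 × 188.5 = 73100 W
P_in = √3·V_L·I_L·cosφ = 1.732 × 208 × 262 × 0.852 = 80418 W
η = P_out / P_in = 73100 / 80418 = 0.909 = 90.9%

90.9 %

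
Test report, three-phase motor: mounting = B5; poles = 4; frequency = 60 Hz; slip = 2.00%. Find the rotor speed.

n_s = 120f/p = 120×60/4 = 1800 rpm
n = n_s(1 − s) = 1800 × (1 − 0.02) = 1764 rpm

1764 rpm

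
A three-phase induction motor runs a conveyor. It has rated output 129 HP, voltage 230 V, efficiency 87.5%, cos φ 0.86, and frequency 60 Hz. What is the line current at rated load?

321 A

P_out = 129 × 746 = 96234 W
P_in = P_out / η = 96234 / 0.875 = 109982 W
I_L = P_in / (√3·V_L·cosφ) = 109982 / (1.732 × 230 × 0.86) = 321 A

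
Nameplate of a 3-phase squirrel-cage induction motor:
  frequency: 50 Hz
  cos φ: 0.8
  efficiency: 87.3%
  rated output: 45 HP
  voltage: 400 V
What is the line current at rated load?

69.4 A

P_out = 45 × 746 = 33570 W
P_in = P_out / η = 33570 / 0.873 = 38454 W
I_L = P_in / (√3·V_L·cosφ) = 38454 / (1.732 × 400 × 0.8) = 69.4 A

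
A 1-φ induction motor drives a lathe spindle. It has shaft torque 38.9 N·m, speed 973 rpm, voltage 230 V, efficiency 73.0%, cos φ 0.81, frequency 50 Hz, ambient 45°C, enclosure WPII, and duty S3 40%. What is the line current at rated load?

29.1 A

ω = 2π×973/60 = 101.9 rad/s; P_out = τω = 38.9 × 101.9 = 3964 W
P_in = P_out / η = 3964 / 0.730 = 5430 W
I = P_in / (V·cosφ) = 5430 / (230 × 0.81) = 29.1 A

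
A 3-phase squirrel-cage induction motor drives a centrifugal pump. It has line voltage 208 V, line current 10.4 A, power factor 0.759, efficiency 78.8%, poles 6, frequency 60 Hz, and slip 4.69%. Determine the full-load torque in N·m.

P_in = √3·V·I·cosφ = 1.732 × 208 × 10.4 × 0.759 = 2844 W
P_out = η·P_in = 0.788 × 2844 = 2241 W
n_s = 120×60/6 = 1200 rpm; n = 1200×(1−0.0469) = 1144 rpm
ω = 2π×1144/60 = 119.8 rad/s
τ = P_out/ω = 2241/119.8 = 18.7 N·m

18.7 N·m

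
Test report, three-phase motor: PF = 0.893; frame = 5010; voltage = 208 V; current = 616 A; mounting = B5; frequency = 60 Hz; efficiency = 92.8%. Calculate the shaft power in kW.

P_in = √3·V·I·cosφ = 1.732 × 208 × 616 × 0.893 = 198173 W
P_out = η·P_in = 0.928 × 198173 = 183905 W

184 kW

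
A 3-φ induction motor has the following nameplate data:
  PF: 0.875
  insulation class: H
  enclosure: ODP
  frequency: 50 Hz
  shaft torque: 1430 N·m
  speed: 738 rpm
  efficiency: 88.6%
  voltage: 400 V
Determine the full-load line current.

206 A

ω = 2π×738/60 = 77.28 rad/s; P_out = τω = 1430 × 77.28 = 110510 W
P_in = P_out / η = 110510 / 0.886 = 124729 W
I_L = P_in / (√3·V_L·cosφ) = 124729 / (1.732 × 400 × 0.875) = 206 A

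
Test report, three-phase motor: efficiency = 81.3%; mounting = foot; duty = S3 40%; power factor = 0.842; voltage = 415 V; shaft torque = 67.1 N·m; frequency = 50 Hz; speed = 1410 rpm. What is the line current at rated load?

20.1 A

ω = 2π×1410/60 = 147.7 rad/s; P_out = τω = 67.1 × 147.7 = 9911 W
P_in = P_out / η = 9911 / 0.813 = 12191 W
I_L = P_in / (√3·V_L·cosφ) = 12191 / (1.732 × 415 × 0.842) = 20.1 A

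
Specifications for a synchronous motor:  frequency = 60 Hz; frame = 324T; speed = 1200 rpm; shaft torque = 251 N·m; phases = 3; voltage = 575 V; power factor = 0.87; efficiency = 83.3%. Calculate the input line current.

43.7 A

ω = 2π×1200/60 = 125.7 rad/s; P_out = τω = 251 × 125.7 = 31551 W
P_in = P_out / η = 31551 / 0.833 = 37876 W
I_L = P_in / (√3·V_L·cosφ) = 37876 / (1.732 × 575 × 0.87) = 43.7 A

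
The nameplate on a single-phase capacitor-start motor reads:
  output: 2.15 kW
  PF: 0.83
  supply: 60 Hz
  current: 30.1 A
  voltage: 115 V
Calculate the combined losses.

723 W

P_in = V·I·cosφ = 115×30.1×0.83 = 2873 W
P_out = 2150 W
Losses = P_in − P_out = 2873 − 2150 = 723 W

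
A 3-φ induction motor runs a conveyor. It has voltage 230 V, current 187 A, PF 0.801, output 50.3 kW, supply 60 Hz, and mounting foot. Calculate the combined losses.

P_in = √3·V·I·cosφ = 1.732×230×187×0.801 = 59669 W
P_out = 50300 W
Losses = P_in − P_out = 59669 − 50300 = 9369 W

9370 W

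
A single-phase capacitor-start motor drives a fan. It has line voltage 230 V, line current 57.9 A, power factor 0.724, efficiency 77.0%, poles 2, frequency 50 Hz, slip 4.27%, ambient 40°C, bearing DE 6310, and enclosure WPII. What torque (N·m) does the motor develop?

P_in = V·I·cosφ = 230 × 57.9 × 0.724 = 9642 W
P_out = η·P_in = 0.77 × 9642 = 7424 W
n_s = 120×50/2 = 3000 rpm; n = 3000×(1−0.0427) = 2872 rpm
ω = 2π×2872/60 = 300.8 rad/s
τ = P_out/ω = 7424/300.8 = 24.7 N·m

24.7 N·m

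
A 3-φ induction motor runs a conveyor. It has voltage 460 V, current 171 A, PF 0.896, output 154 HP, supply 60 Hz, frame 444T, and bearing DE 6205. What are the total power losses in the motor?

P_in = √3·V·I·cosφ = 1.732×460×171×0.896 = 122070 W
P_out = 154×746 = 114884 W
Losses = P_in − P_out = 122070 − 114884 = 7186 W

7190 W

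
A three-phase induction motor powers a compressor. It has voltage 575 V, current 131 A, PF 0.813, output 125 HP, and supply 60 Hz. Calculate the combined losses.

P_in = √3·V·I·cosφ = 1.732×575×131×0.813 = 106066 W
P_out = 125×746 = 93250 W
Losses = P_in − P_out = 106066 − 93250 = 12816 W

12800 W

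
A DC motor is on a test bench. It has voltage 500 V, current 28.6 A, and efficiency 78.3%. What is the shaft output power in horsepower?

15 HP

P_in = V·I = 500 × 28.6 = 14300 W
P_out = η·P_in = 0.783 × 14300 = 11197 W
= 11197/746 = 15 HP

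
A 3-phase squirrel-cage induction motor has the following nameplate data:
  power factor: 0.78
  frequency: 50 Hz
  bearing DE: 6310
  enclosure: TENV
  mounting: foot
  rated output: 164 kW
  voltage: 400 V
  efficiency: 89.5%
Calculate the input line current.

339 A

P_out = 164 kW = 164000 W
P_in = P_out / η = 164000 / 0.895 = 183240 W
I_L = P_in / (√3·V_L·cosφ) = 183240 / (1.732 × 400 × 0.78) = 339 A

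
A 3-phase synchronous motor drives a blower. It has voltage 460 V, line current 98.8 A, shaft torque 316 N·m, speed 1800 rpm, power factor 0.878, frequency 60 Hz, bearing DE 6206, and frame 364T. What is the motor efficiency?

86.2 %

ω = 2π × 1800/60 = 188.5 rad/s; P_out = τω = 316 × 188.5 = 59566 W
P_in = √3·V_L·I_L·cosφ = 1.732 × 460 × 98.8 × 0.878 = 69113 W
η = P_out / P_in = 59566 / 69113 = 0.862 = 86.2%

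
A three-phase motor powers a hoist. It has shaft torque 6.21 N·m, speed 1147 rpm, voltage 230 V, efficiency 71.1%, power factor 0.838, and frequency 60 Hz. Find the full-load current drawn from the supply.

3.14 A

ω = 2π×1147/60 = 120.1 rad/s; P_out = τω = 6.21 × 120.1 = 746 W
P_in = P_out / η = 746 / 0.711 = 1049 W
I_L = P_in / (√3·V_L·cosφ) = 1049 / (1.732 × 230 × 0.838) = 3.14 A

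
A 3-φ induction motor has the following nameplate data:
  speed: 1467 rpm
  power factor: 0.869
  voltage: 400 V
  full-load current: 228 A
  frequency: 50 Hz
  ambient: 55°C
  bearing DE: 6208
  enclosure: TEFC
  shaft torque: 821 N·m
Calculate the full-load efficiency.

91.9 %

ω = 2π × 1467/60 = 153.6 rad/s; P_out = τω = 821 × 153.6 = 126106 W
P_in = √3·V_L·I_L·cosφ = 1.732 × 400 × 228 × 0.869 = 137266 W
η = P_out / P_in = 126106 / 137266 = 0.919 = 91.9%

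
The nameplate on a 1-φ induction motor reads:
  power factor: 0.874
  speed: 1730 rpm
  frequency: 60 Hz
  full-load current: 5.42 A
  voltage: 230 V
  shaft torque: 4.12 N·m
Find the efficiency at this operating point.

68.5 %

ω = 2π × 1730/60 = 181.2 rad/s; P_out = τω = 4.12 × 181.2 = 747 W
P_in = V·I·cosφ = 230 × 5.42 × 0.874 = 1090 W
η = P_out / P_in = 747 / 1090 = 0.685 = 68.5%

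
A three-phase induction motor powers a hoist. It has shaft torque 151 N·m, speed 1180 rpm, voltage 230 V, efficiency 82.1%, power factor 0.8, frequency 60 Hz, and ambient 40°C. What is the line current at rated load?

71.3 A

ω = 2π×1180/60 = 123.6 rad/s; P_out = τω = 151 × 123.6 = 18664 W
P_in = P_out / η = 18664 / 0.821 = 22733 W
I_L = P_in / (√3·V_L·cosφ) = 22733 / (1.732 × 230 × 0.8) = 71.3 A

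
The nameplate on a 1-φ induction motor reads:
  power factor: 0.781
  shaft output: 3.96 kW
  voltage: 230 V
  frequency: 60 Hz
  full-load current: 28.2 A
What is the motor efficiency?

P_out = 3.96 kW = 3960 W
P_in = V·I·cosφ = 230 × 28.2 × 0.781 = 5066 W
η = P_out / P_in = 3960 / 5066 = 0.782 = 78.2%

78.2 %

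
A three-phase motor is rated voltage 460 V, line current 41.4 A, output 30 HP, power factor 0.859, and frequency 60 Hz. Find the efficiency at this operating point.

79.0 %

P_out = 30 × 746 = 22380 W
P_in = √3·V_L·I_L·cosφ = 1.732 × 460 × 41.4 × 0.859 = 28333 W
η = P_out / P_in = 22380 / 28333 = 0.790 = 79.0%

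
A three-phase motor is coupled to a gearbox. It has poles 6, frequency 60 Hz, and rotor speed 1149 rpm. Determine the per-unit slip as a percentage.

4.2 %

n_s = 120f/p = 120×60/6 = 1200 rpm
s = (n_s − n)/n_s = (1200 − 1149)/1200 = 0.0425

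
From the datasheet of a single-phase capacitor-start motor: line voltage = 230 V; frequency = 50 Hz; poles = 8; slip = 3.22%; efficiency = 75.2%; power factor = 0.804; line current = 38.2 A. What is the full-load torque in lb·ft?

51.5 lb·ft

P_in = V·I·cosφ = 230 × 38.2 × 0.804 = 7064 W
P_out = η·P_in = 0.752 × 7064 = 5312 W
n_s = 120×50/8 = 750 rpm; n = 750×(1−0.0322) = 726 rpm
ω = 2π×726/60 = 76.03 rad/s
τ = P_out/ω = 5312/76.03 = 69.87 N·m
In lb·ft: 69.87/1.356 = 51.5 lb·ft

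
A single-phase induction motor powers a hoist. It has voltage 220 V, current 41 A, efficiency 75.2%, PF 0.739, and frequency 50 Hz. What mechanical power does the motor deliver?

5.01 kW

P_in = V·I·cosφ = 220 × 41 × 0.739 = 6666 W
P_out = η·P_in = 0.752 × 6666 = 5013 W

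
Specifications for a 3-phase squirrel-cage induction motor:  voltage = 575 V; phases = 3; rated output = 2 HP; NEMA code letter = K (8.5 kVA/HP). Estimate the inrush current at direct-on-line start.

17.1 A

S_LR = 8.5 × 2 = 17 kVA
I_LR = S_LR/(√3·V_L) = 17000/(1.732×575) = 17.1 A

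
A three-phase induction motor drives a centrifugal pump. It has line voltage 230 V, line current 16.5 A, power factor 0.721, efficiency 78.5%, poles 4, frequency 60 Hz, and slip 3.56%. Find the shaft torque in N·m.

20.5 N·m

P_in = √3·V·I·cosφ = 1.732 × 230 × 16.5 × 0.721 = 4739 W
P_out = η·P_in = 0.785 × 4739 = 3720 W
n_s = 120×60/4 = 1800 rpm; n = 1800×(1−0.0356) = 1736 rpm
ω = 2π×1736/60 = 181.8 rad/s
τ = P_out/ω = 3720/181.8 = 20.5 N·m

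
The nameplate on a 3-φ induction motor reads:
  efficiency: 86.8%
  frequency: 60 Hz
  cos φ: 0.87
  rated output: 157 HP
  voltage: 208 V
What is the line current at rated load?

P_out = 157 × 746 = 117122 W
P_in = P_out / η = 117122 / 0.868 = 134933 W
I_L = P_in / (√3·V_L·cosφ) = 134933 / (1.732 × 208 × 0.87) = 431 A

431 A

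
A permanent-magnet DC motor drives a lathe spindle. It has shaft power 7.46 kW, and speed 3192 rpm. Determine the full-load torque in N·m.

ω = 2π × 3192/60 = 334.3 rad/s
τ = P/ω = 7460/334.3 = 22.3 N·m

22.3 N·m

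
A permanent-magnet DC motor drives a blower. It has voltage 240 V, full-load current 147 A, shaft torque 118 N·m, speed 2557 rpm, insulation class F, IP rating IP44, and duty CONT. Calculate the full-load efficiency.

89.6 %

ω = 2π × 2557/60 = 267.8 rad/s; P_out = τω = 118 × 267.8 = 31600 W
P_in = V·I = 240 × 147 = 35280 W
η = P_out / P_in = 31600 / 35280 = 0.896 = 89.6%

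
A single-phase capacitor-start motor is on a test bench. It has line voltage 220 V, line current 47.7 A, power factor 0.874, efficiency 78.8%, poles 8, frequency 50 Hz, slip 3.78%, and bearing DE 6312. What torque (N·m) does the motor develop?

95.6 N·m

P_in = V·I·cosφ = 220 × 47.7 × 0.874 = 9172 W
P_out = η·P_in = 0.788 × 9172 = 7228 W
n_s = 120×50/8 = 750 rpm; n = 750×(1−0.0378) = 722 rpm
ω = 2π×722/60 = 75.61 rad/s
τ = P_out/ω = 7228/75.61 = 95.6 N·m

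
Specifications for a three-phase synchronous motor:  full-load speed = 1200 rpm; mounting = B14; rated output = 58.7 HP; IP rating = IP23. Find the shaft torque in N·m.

P_out = 58.7 × 746 = 43790 W
ω = 2π × 1200/60 = 125.7 rad/s
τ = P_out/ω = 43790/125.7 = 348 N·m

348 N·m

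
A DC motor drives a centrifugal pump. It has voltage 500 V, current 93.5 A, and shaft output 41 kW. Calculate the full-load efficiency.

87.7 %

P_out = 41 kW = 41000 W
P_in = V·I = 500 × 93.5 = 46750 W
η = P_out / P_in = 41000 / 46750 = 0.877 = 87.7%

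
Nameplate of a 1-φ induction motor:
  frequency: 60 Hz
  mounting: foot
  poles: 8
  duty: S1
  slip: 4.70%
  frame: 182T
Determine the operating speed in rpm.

n_s = 120f/p = 120×60/8 = 900 rpm
n = n_s(1 − s) = 900 × (1 − 0.047) = 858 rpm

858 rpm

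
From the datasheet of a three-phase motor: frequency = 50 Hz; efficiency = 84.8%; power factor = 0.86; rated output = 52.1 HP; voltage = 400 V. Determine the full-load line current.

76.9 A

P_out = 52.1 × 746 = 38867 W
P_in = P_out / η = 38867 / 0.848 = 45834 W
I_L = P_in / (√3·V_L·cosφ) = 45834 / (1.732 × 400 × 0.86) = 76.9 A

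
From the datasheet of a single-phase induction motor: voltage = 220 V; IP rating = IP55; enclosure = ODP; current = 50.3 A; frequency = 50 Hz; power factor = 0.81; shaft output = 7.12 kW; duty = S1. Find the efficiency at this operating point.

79.4 %

P_out = 7.12 kW = 7120 W
P_in = V·I·cosφ = 220 × 50.3 × 0.81 = 8963 W
η = P_out / P_in = 7120 / 8963 = 0.794 = 79.4%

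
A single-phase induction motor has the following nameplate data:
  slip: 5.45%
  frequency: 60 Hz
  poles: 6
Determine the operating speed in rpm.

n_s = 120f/p = 120×60/6 = 1200 rpm
n = n_s(1 − s) = 1200 × (1 − 0.0545) = 1135 rpm

1135 rpm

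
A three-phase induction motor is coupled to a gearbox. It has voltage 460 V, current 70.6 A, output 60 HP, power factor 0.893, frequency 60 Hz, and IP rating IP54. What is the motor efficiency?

89.1 %

P_out = 60 × 746 = 44760 W
P_in = √3·V_L·I_L·cosφ = 1.732 × 460 × 70.6 × 0.893 = 50230 W
η = P_out / P_in = 44760 / 50230 = 0.891 = 89.1%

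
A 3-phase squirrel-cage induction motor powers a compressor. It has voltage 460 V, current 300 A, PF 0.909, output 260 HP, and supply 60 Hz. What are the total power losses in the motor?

P_in = √3·V·I·cosφ = 1.732×460×300×0.909 = 217266 W
P_out = 260×746 = 193960 W
Losses = P_in − P_out = 217266 − 193960 = 23306 W

23.3 kW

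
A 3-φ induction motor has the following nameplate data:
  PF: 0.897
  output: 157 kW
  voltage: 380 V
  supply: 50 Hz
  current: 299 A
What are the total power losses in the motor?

19500 W

P_in = √3·V·I·cosφ = 1.732×380×299×0.897 = 176520 W
P_out = 157000 W
Losses = P_in − P_out = 176520 − 157000 = 19520 W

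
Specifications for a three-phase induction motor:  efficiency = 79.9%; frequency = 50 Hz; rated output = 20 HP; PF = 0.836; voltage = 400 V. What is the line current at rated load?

32.2 A

P_out = 20 × 746 = 14920 W
P_in = P_out / η = 14920 / 0.799 = 18673 W
I_L = P_in / (√3·V_L·cosφ) = 18673 / (1.732 × 400 × 0.836) = 32.2 A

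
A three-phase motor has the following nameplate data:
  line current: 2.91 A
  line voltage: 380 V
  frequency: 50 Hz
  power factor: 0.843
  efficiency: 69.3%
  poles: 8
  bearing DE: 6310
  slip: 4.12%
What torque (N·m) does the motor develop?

14.9 N·m

P_in = √3·V·I·cosφ = 1.732 × 380 × 2.91 × 0.843 = 1615 W
P_out = η·P_in = 0.693 × 1615 = 1119 W
n_s = 120×50/8 = 750 rpm; n = 750×(1−0.0412) = 719 rpm
ω = 2π×719/60 = 75.29 rad/s
τ = P_out/ω = 1119/75.29 = 14.9 N·m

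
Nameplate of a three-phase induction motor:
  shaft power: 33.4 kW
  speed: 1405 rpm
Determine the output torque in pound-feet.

ω = 2π × 1405/60 = 147.1 rad/s
τ = P/ω = 33400/147.1 = 227.1 N·m
In lb·ft: 227.1/1.356 = 167 lb·ft

167 lb·ft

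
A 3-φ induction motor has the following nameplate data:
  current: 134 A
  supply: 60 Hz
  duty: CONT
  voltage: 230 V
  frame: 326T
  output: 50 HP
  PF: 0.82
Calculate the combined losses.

6470 W

P_in = √3·V·I·cosφ = 1.732×230×134×0.82 = 43772 W
P_out = 50×746 = 37300 W
Losses = P_in − P_out = 43772 − 37300 = 6472 W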